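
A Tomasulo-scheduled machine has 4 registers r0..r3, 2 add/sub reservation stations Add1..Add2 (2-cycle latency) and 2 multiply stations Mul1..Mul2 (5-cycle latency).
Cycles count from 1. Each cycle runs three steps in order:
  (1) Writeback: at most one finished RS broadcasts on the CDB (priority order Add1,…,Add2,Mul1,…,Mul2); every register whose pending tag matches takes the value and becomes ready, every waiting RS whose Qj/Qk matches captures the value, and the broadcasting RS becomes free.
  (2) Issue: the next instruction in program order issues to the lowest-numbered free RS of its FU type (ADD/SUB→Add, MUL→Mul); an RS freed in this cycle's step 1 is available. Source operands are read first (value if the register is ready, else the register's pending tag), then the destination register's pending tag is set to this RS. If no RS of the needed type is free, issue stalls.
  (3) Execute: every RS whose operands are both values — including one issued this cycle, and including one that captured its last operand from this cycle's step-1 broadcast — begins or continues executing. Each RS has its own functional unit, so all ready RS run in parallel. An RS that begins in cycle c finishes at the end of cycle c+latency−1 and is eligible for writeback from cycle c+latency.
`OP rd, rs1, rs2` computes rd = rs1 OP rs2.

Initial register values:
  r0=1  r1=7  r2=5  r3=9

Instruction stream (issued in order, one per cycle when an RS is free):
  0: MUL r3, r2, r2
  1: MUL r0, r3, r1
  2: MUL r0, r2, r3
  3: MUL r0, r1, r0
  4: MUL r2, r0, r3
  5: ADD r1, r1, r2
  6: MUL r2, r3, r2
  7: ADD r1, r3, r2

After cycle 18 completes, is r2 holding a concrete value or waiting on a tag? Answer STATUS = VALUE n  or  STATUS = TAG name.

c1: issue MUL r3<-Mul1 | r0:1,r1:7,r2:5,r3:Mul1
c2: issue MUL r0<-Mul2 | r0:Mul2,r1:7,r2:5,r3:Mul1
c3: stall | r0:Mul2,r1:7,r2:5,r3:Mul1
c4: stall | r0:Mul2,r1:7,r2:5,r3:Mul1
c5: stall | r0:Mul2,r1:7,r2:5,r3:Mul1
c6: CDB Mul1=25; issue MUL r0<-Mul1 | r0:Mul1,r1:7,r2:5,r3:25
c7: stall | r0:Mul1,r1:7,r2:5,r3:25
c8: stall | r0:Mul1,r1:7,r2:5,r3:25
c9: stall | r0:Mul1,r1:7,r2:5,r3:25
c10: stall | r0:Mul1,r1:7,r2:5,r3:25
c11: CDB Mul1=125; issue MUL r0<-Mul1 | r0:Mul1,r1:7,r2:5,r3:25
c12: CDB Mul2=175; issue MUL r2<-Mul2 | r0:Mul1,r1:7,r2:Mul2,r3:25
c13: issue ADD r1<-Add1 | r0:Mul1,r1:Add1,r2:Mul2,r3:25
c14: stall | r0:Mul1,r1:Add1,r2:Mul2,r3:25
c15: stall | r0:Mul1,r1:Add1,r2:Mul2,r3:25
c16: CDB Mul1=875; issue MUL r2<-Mul1 | r0:875,r1:Add1,r2:Mul1,r3:25
c17: issue ADD r1<-Add2 | r0:875,r1:Add2,r2:Mul1,r3:25
c18: - | r0:875,r1:Add2,r2:Mul1,r3:25

STATUS = TAG Mul1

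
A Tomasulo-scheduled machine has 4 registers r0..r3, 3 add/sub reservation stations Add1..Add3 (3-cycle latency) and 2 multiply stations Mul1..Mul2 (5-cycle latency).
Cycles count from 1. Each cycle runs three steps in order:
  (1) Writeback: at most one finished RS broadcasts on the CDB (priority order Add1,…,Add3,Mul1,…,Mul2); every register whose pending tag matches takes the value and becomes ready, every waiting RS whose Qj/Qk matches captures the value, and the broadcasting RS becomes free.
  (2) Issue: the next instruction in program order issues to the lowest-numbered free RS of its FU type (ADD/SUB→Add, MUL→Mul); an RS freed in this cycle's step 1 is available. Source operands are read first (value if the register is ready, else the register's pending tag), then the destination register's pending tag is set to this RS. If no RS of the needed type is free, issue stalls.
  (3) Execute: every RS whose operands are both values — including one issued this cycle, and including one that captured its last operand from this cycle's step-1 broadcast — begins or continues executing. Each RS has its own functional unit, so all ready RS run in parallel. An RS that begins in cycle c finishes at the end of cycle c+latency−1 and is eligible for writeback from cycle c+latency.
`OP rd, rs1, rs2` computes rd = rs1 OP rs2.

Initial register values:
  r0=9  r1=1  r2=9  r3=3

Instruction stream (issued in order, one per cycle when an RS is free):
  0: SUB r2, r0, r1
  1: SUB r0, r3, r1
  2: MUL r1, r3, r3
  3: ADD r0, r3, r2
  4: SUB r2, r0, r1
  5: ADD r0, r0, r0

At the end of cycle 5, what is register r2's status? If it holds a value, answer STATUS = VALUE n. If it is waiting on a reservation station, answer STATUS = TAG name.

  c1: issue SUB r2<-Add1  regs: r0:9,r1:1,r2:Add1,r3:3
  c2: issue SUB r0<-Add2  regs: r0:Add2,r1:1,r2:Add1,r3:3
  c3: issue MUL r1<-Mul1  regs: r0:Add2,r1:Mul1,r2:Add1,r3:3
  c4: CDB Add1=8; issue ADD r0<-Add1  regs: r0:Add1,r1:Mul1,r2:8,r3:3
  c5: CDB Add2=2; issue SUB r2<-Add2  regs: r0:Add1,r1:Mul1,r2:Add2,r3:3

STATUS = TAG Add2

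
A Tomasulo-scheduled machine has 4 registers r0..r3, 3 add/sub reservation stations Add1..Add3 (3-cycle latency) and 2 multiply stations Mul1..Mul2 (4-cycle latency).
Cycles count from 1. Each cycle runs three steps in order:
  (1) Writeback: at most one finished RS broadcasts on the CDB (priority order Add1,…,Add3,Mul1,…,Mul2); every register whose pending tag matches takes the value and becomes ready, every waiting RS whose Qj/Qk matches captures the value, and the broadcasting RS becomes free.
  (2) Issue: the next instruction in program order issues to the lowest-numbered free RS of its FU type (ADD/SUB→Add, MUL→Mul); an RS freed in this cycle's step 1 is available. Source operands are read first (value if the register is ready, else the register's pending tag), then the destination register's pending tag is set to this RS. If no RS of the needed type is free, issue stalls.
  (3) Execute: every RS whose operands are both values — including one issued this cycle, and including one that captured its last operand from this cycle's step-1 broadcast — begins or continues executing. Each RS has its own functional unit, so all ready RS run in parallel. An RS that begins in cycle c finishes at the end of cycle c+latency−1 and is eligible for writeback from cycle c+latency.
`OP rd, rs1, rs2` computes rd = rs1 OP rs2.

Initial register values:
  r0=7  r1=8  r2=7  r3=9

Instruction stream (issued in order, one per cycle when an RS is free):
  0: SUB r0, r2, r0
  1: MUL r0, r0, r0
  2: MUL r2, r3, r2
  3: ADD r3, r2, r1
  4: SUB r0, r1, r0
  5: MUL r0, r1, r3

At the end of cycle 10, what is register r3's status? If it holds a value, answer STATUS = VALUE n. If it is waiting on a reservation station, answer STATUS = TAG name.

STATUS = VALUE 71

c1: issue SUB r0<-Add1 | r0:Add1,r1:8,r2:7,r3:9
c2: issue MUL r0<-Mul1 | r0:Mul1,r1:8,r2:7,r3:9
c3: issue MUL r2<-Mul2 | r0:Mul1,r1:8,r2:Mul2,r3:9
c4: CDB Add1=0; issue ADD r3<-Add1 | r0:Mul1,r1:8,r2:Mul2,r3:Add1
c5: issue SUB r0<-Add2 | r0:Add2,r1:8,r2:Mul2,r3:Add1
c6: stall | r0:Add2,r1:8,r2:Mul2,r3:Add1
c7: CDB Mul2=63; issue MUL r0<-Mul2 | r0:Mul2,r1:8,r2:63,r3:Add1
c8: CDB Mul1=0 | r0:Mul2,r1:8,r2:63,r3:Add1
c9: - | r0:Mul2,r1:8,r2:63,r3:Add1
c10: CDB Add1=71 | r0:Mul2,r1:8,r2:63,r3:71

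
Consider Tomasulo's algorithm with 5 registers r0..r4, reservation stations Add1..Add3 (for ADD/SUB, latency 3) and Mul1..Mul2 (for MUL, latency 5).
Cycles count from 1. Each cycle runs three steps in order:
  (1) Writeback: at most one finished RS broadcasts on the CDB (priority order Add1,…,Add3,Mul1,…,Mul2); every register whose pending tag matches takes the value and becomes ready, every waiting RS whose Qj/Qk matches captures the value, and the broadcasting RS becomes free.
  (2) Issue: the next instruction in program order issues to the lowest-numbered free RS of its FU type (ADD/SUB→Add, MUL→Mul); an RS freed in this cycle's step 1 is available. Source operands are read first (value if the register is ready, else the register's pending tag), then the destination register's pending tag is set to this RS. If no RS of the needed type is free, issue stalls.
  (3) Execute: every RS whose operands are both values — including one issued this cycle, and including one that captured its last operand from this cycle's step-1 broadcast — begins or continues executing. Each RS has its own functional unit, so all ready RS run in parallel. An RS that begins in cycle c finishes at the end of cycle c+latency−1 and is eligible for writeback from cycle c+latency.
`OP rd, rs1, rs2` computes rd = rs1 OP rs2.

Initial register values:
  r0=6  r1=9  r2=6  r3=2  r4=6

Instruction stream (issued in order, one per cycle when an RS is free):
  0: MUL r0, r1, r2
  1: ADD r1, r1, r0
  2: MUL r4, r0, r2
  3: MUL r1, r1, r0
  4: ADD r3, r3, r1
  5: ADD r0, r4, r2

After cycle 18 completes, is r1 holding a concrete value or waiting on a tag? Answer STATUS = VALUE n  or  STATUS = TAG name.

c1: issue MUL r0<-Mul1 | r0:Mul1,r1:9,r2:6,r3:2,r4:6
c2: issue ADD r1<-Add1 | r0:Mul1,r1:Add1,r2:6,r3:2,r4:6
c3: issue MUL r4<-Mul2 | r0:Mul1,r1:Add1,r2:6,r3:2,r4:Mul2
c4: stall | r0:Mul1,r1:Add1,r2:6,r3:2,r4:Mul2
c5: stall | r0:Mul1,r1:Add1,r2:6,r3:2,r4:Mul2
c6: CDB Mul1=54; issue MUL r1<-Mul1 | r0:54,r1:Mul1,r2:6,r3:2,r4:Mul2
c7: issue ADD r3<-Add2 | r0:54,r1:Mul1,r2:6,r3:Add2,r4:Mul2
c8: issue ADD r0<-Add3 | r0:Add3,r1:Mul1,r2:6,r3:Add2,r4:Mul2
c9: CDB Add1=63 | r0:Add3,r1:Mul1,r2:6,r3:Add2,r4:Mul2
c10: - | r0:Add3,r1:Mul1,r2:6,r3:Add2,r4:Mul2
c11: CDB Mul2=324 | r0:Add3,r1:Mul1,r2:6,r3:Add2,r4:324
c12: - | r0:Add3,r1:Mul1,r2:6,r3:Add2,r4:324
c13: - | r0:Add3,r1:Mul1,r2:6,r3:Add2,r4:324
c14: CDB Add3=330 | r0:330,r1:Mul1,r2:6,r3:Add2,r4:324
c15: CDB Mul1=3402 | r0:330,r1:3402,r2:6,r3:Add2,r4:324
c16: - | r0:330,r1:3402,r2:6,r3:Add2,r4:324
c17: - | r0:330,r1:3402,r2:6,r3:Add2,r4:324
c18: CDB Add2=3404 | r0:330,r1:3402,r2:6,r3:3404,r4:324

STATUS = VALUE 3402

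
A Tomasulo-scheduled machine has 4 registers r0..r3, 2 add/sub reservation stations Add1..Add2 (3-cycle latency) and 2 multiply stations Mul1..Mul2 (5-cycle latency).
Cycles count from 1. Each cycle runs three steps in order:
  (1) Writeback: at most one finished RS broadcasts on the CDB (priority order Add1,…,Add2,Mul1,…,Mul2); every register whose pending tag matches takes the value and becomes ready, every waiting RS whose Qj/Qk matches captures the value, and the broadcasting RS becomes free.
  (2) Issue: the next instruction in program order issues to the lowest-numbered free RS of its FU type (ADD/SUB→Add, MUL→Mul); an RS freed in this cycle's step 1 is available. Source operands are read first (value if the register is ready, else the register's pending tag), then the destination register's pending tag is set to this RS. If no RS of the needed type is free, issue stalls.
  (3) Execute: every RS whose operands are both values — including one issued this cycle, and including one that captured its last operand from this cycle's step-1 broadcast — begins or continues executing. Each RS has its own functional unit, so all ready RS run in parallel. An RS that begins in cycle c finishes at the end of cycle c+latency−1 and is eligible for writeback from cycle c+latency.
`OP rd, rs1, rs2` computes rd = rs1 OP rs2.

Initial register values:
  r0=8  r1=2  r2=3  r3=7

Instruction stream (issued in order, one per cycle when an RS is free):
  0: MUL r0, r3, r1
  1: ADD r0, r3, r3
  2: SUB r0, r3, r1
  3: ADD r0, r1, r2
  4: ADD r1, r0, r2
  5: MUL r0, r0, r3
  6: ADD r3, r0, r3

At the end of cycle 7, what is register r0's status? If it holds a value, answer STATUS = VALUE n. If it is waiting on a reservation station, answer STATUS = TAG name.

STATUS = TAG Mul1

  c1: issue MUL r0<-Mul1  regs: r0:Mul1,r1:2,r2:3,r3:7
  c2: issue ADD r0<-Add1  regs: r0:Add1,r1:2,r2:3,r3:7
  c3: issue SUB r0<-Add2  regs: r0:Add2,r1:2,r2:3,r3:7
  c4: stall  regs: r0:Add2,r1:2,r2:3,r3:7
  c5: CDB Add1=14; issue ADD r0<-Add1  regs: r0:Add1,r1:2,r2:3,r3:7
  c6: CDB Add2=5; issue ADD r1<-Add2  regs: r0:Add1,r1:Add2,r2:3,r3:7
  c7: CDB Mul1=14; issue MUL r0<-Mul1  regs: r0:Mul1,r1:Add2,r2:3,r3:7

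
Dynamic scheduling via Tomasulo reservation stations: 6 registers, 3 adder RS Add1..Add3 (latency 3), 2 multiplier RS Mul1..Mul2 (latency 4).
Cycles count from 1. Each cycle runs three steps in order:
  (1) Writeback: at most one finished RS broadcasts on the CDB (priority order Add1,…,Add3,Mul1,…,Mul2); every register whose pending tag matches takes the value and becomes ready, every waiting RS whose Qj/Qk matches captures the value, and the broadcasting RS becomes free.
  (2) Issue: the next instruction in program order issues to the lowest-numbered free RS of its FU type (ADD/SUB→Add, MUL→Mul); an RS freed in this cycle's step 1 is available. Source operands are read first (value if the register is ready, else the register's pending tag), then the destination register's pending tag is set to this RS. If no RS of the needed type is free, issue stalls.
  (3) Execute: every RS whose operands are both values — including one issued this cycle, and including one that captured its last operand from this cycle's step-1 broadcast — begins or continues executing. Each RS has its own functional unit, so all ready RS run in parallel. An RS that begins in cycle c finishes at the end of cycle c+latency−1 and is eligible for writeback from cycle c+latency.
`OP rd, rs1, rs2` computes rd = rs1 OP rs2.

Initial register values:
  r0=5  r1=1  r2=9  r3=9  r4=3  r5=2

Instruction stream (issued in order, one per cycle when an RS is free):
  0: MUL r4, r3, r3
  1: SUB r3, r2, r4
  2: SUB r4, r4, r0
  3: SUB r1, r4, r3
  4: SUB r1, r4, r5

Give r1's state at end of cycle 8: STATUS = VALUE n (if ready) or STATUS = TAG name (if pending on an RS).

cycle 1: issue MUL r4<-Mul1 // r0:5,r1:1,r2:9,r3:9,r4:Mul1,r5:2
cycle 2: issue SUB r3<-Add1 // r0:5,r1:1,r2:9,r3:Add1,r4:Mul1,r5:2
cycle 3: issue SUB r4<-Add2 // r0:5,r1:1,r2:9,r3:Add1,r4:Add2,r5:2
cycle 4: issue SUB r1<-Add3 // r0:5,r1:Add3,r2:9,r3:Add1,r4:Add2,r5:2
cycle 5: CDB Mul1=81; stall // r0:5,r1:Add3,r2:9,r3:Add1,r4:Add2,r5:2
cycle 6: stall // r0:5,r1:Add3,r2:9,r3:Add1,r4:Add2,r5:2
cycle 7: stall // r0:5,r1:Add3,r2:9,r3:Add1,r4:Add2,r5:2
cycle 8: CDB Add1=-72; issue SUB r1<-Add1 // r0:5,r1:Add1,r2:9,r3:-72,r4:Add2,r5:2

STATUS = TAG Add1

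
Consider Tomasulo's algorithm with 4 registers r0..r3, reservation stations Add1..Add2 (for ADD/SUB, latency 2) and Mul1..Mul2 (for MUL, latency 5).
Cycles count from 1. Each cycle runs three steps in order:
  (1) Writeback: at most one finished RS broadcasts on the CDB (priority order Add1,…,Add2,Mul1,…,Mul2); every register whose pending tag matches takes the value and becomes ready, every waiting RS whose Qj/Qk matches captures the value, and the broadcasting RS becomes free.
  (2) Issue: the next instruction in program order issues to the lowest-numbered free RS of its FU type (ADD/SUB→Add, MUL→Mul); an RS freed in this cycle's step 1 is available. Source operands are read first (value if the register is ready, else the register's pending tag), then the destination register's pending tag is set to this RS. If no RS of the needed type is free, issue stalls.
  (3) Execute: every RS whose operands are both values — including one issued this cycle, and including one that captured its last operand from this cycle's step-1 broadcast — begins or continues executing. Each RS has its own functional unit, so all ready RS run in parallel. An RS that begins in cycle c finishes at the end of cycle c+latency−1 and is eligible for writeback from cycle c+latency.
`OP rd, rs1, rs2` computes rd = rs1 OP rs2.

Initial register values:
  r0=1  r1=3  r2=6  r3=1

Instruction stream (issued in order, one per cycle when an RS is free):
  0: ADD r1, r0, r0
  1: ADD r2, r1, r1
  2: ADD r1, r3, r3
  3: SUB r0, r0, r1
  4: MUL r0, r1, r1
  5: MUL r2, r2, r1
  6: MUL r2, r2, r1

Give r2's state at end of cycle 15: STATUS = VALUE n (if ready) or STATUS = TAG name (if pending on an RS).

STATUS = TAG Mul1

cycle 1: issue ADD r1<-Add1 // r0:1,r1:Add1,r2:6,r3:1
cycle 2: issue ADD r2<-Add2 // r0:1,r1:Add1,r2:Add2,r3:1
cycle 3: CDB Add1=2; issue ADD r1<-Add1 // r0:1,r1:Add1,r2:Add2,r3:1
cycle 4: stall // r0:1,r1:Add1,r2:Add2,r3:1
cycle 5: CDB Add1=2; issue SUB r0<-Add1 // r0:Add1,r1:2,r2:Add2,r3:1
cycle 6: CDB Add2=4; issue MUL r0<-Mul1 // r0:Mul1,r1:2,r2:4,r3:1
cycle 7: CDB Add1=-1; issue MUL r2<-Mul2 // r0:Mul1,r1:2,r2:Mul2,r3:1
cycle 8: stall // r0:Mul1,r1:2,r2:Mul2,r3:1
cycle 9: stall // r0:Mul1,r1:2,r2:Mul2,r3:1
cycle 10: stall // r0:Mul1,r1:2,r2:Mul2,r3:1
cycle 11: CDB Mul1=4; issue MUL r2<-Mul1 // r0:4,r1:2,r2:Mul1,r3:1
cycle 12: CDB Mul2=8 // r0:4,r1:2,r2:Mul1,r3:1
cycle 13: - // r0:4,r1:2,r2:Mul1,r3:1
cycle 14: - // r0:4,r1:2,r2:Mul1,r3:1
cycle 15: - // r0:4,r1:2,r2:Mul1,r3:1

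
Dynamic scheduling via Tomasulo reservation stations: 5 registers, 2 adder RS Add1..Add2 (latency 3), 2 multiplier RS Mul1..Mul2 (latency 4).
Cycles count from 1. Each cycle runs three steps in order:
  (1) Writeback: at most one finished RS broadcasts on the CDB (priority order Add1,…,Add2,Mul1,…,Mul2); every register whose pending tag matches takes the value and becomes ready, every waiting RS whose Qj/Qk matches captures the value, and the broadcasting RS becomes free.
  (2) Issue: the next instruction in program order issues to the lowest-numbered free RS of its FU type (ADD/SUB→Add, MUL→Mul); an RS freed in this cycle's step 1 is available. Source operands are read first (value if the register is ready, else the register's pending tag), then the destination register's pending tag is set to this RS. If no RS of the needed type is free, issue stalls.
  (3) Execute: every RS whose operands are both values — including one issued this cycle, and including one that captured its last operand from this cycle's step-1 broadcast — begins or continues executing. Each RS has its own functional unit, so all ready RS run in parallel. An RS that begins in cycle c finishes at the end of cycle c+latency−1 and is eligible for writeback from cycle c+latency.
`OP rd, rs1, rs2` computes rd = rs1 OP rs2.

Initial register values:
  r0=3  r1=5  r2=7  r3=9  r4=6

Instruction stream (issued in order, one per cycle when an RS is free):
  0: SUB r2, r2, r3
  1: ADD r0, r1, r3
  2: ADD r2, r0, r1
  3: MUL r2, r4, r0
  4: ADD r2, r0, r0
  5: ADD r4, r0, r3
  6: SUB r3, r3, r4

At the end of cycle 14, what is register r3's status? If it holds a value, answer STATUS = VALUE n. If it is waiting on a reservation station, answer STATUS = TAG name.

c1: issue SUB r2<-Add1 | r0:3,r1:5,r2:Add1,r3:9,r4:6
c2: issue ADD r0<-Add2 | r0:Add2,r1:5,r2:Add1,r3:9,r4:6
c3: stall | r0:Add2,r1:5,r2:Add1,r3:9,r4:6
c4: CDB Add1=-2; issue ADD r2<-Add1 | r0:Add2,r1:5,r2:Add1,r3:9,r4:6
c5: CDB Add2=14; issue MUL r2<-Mul1 | r0:14,r1:5,r2:Mul1,r3:9,r4:6
c6: issue ADD r2<-Add2 | r0:14,r1:5,r2:Add2,r3:9,r4:6
c7: stall | r0:14,r1:5,r2:Add2,r3:9,r4:6
c8: CDB Add1=19; issue ADD r4<-Add1 | r0:14,r1:5,r2:Add2,r3:9,r4:Add1
c9: CDB Add2=28; issue SUB r3<-Add2 | r0:14,r1:5,r2:28,r3:Add2,r4:Add1
c10: CDB Mul1=84 | r0:14,r1:5,r2:28,r3:Add2,r4:Add1
c11: CDB Add1=23 | r0:14,r1:5,r2:28,r3:Add2,r4:23
c12: - | r0:14,r1:5,r2:28,r3:Add2,r4:23
c13: - | r0:14,r1:5,r2:28,r3:Add2,r4:23
c14: CDB Add2=-14 | r0:14,r1:5,r2:28,r3:-14,r4:23

STATUS = VALUE -14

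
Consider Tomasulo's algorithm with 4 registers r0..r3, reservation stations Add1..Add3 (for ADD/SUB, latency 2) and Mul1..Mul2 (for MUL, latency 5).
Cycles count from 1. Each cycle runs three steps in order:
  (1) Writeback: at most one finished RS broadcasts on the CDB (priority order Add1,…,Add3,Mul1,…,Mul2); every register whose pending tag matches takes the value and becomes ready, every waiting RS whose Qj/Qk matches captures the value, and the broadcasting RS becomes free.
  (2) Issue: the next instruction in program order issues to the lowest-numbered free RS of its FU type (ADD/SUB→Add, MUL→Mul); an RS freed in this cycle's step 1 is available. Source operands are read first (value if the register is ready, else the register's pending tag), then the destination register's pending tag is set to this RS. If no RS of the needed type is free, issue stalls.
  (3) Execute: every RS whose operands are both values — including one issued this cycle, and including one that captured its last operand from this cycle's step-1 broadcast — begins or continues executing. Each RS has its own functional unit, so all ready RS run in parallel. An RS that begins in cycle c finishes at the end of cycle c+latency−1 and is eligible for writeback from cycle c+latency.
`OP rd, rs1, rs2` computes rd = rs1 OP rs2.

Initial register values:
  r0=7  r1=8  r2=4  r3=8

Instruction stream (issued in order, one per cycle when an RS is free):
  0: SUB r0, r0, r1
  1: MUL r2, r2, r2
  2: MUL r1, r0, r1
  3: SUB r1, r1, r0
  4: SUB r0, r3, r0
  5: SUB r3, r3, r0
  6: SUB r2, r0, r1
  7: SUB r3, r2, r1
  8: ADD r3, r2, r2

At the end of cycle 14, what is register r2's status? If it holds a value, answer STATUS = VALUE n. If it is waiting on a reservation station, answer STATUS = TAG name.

STATUS = VALUE 16

c1: issue SUB r0<-Add1 | r0:Add1,r1:8,r2:4,r3:8
c2: issue MUL r2<-Mul1 | r0:Add1,r1:8,r2:Mul1,r3:8
c3: CDB Add1=-1; issue MUL r1<-Mul2 | r0:-1,r1:Mul2,r2:Mul1,r3:8
c4: issue SUB r1<-Add1 | r0:-1,r1:Add1,r2:Mul1,r3:8
c5: issue SUB r0<-Add2 | r0:Add2,r1:Add1,r2:Mul1,r3:8
c6: issue SUB r3<-Add3 | r0:Add2,r1:Add1,r2:Mul1,r3:Add3
c7: CDB Add2=9; issue SUB r2<-Add2 | r0:9,r1:Add1,r2:Add2,r3:Add3
c8: CDB Mul1=16; stall | r0:9,r1:Add1,r2:Add2,r3:Add3
c9: CDB Add3=-1; issue SUB r3<-Add3 | r0:9,r1:Add1,r2:Add2,r3:Add3
c10: CDB Mul2=-8; stall | r0:9,r1:Add1,r2:Add2,r3:Add3
c11: stall | r0:9,r1:Add1,r2:Add2,r3:Add3
c12: CDB Add1=-7; issue ADD r3<-Add1 | r0:9,r1:-7,r2:Add2,r3:Add1
c13: - | r0:9,r1:-7,r2:Add2,r3:Add1
c14: CDB Add2=16 | r0:9,r1:-7,r2:16,r3:Add1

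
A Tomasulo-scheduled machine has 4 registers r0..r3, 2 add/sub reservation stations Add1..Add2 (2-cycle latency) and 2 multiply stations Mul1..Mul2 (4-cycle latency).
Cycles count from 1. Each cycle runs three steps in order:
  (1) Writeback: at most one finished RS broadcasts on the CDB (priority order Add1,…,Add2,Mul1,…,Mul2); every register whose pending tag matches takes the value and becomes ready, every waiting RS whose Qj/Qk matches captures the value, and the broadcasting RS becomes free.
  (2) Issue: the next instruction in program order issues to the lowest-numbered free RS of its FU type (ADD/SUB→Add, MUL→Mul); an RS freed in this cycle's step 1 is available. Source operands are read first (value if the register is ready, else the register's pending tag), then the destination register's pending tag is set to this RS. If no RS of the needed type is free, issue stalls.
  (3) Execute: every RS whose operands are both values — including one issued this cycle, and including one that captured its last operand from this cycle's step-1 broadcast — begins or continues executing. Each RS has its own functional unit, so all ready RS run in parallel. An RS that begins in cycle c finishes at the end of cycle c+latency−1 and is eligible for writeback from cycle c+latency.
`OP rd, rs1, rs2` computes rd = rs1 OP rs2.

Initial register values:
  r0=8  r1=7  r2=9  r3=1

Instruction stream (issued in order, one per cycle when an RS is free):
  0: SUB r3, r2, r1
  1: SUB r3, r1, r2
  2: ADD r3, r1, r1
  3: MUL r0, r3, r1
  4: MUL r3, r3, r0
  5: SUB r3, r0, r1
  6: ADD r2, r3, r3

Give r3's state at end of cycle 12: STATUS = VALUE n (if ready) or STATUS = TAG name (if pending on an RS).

STATUS = VALUE 91

c1: issue SUB r3<-Add1 | r0:8,r1:7,r2:9,r3:Add1
c2: issue SUB r3<-Add2 | r0:8,r1:7,r2:9,r3:Add2
c3: CDB Add1=2; issue ADD r3<-Add1 | r0:8,r1:7,r2:9,r3:Add1
c4: CDB Add2=-2; issue MUL r0<-Mul1 | r0:Mul1,r1:7,r2:9,r3:Add1
c5: CDB Add1=14; issue MUL r3<-Mul2 | r0:Mul1,r1:7,r2:9,r3:Mul2
c6: issue SUB r3<-Add1 | r0:Mul1,r1:7,r2:9,r3:Add1
c7: issue ADD r2<-Add2 | r0:Mul1,r1:7,r2:Add2,r3:Add1
c8: - | r0:Mul1,r1:7,r2:Add2,r3:Add1
c9: CDB Mul1=98 | r0:98,r1:7,r2:Add2,r3:Add1
c10: - | r0:98,r1:7,r2:Add2,r3:Add1
c11: CDB Add1=91 | r0:98,r1:7,r2:Add2,r3:91
c12: - | r0:98,r1:7,r2:Add2,r3:91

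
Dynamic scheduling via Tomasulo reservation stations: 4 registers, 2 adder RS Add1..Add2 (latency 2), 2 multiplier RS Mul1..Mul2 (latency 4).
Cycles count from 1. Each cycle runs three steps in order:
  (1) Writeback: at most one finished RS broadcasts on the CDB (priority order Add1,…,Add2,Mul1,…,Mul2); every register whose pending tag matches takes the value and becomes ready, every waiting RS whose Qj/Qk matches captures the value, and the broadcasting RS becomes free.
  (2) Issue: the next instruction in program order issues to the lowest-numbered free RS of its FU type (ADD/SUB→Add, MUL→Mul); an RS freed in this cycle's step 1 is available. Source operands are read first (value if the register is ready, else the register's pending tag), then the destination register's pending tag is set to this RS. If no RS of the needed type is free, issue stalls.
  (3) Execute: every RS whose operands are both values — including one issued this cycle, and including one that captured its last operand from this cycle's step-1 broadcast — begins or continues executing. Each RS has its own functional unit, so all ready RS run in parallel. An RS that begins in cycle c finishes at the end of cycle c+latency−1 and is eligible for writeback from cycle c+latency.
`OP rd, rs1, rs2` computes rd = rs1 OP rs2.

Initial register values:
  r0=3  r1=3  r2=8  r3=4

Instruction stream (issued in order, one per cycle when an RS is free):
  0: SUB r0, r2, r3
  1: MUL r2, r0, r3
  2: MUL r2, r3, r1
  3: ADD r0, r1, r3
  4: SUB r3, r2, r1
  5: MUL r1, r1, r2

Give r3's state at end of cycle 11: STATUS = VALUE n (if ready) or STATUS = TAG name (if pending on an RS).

c1: issue SUB r0<-Add1 | r0:Add1,r1:3,r2:8,r3:4
c2: issue MUL r2<-Mul1 | r0:Add1,r1:3,r2:Mul1,r3:4
c3: CDB Add1=4; issue MUL r2<-Mul2 | r0:4,r1:3,r2:Mul2,r3:4
c4: issue ADD r0<-Add1 | r0:Add1,r1:3,r2:Mul2,r3:4
c5: issue SUB r3<-Add2 | r0:Add1,r1:3,r2:Mul2,r3:Add2
c6: CDB Add1=7; stall | r0:7,r1:3,r2:Mul2,r3:Add2
c7: CDB Mul1=16; issue MUL r1<-Mul1 | r0:7,r1:Mul1,r2:Mul2,r3:Add2
c8: CDB Mul2=12 | r0:7,r1:Mul1,r2:12,r3:Add2
c9: - | r0:7,r1:Mul1,r2:12,r3:Add2
c10: CDB Add2=9 | r0:7,r1:Mul1,r2:12,r3:9
c11: - | r0:7,r1:Mul1,r2:12,r3:9

STATUS = VALUE 9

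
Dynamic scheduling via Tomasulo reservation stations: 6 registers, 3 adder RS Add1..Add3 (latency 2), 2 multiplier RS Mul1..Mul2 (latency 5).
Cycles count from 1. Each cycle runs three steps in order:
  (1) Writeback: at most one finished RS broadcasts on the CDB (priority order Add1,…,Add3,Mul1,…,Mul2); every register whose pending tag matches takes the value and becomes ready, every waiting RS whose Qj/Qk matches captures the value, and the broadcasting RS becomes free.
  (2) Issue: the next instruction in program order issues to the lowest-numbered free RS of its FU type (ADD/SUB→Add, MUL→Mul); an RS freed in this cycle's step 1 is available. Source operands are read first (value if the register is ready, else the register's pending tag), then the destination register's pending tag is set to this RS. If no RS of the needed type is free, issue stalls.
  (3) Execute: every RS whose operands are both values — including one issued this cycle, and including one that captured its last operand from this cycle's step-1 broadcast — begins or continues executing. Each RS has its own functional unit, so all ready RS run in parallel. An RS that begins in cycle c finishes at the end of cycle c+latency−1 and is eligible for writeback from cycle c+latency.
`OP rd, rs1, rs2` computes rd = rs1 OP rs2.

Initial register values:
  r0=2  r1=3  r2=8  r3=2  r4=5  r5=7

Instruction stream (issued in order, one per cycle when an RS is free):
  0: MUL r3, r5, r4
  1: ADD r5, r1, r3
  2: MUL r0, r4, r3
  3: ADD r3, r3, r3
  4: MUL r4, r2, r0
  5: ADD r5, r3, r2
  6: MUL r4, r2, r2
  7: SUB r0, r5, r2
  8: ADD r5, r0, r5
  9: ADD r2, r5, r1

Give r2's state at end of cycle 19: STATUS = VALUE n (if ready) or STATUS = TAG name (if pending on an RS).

STATUS = VALUE 151

  c1: issue MUL r3<-Mul1  regs: r0:2,r1:3,r2:8,r3:Mul1,r4:5,r5:7
  c2: issue ADD r5<-Add1  regs: r0:2,r1:3,r2:8,r3:Mul1,r4:5,r5:Add1
  c3: issue MUL r0<-Mul2  regs: r0:Mul2,r1:3,r2:8,r3:Mul1,r4:5,r5:Add1
  c4: issue ADD r3<-Add2  regs: r0:Mul2,r1:3,r2:8,r3:Add2,r4:5,r5:Add1
  c5: stall  regs: r0:Mul2,r1:3,r2:8,r3:Add2,r4:5,r5:Add1
  c6: CDB Mul1=35; issue MUL r4<-Mul1  regs: r0:Mul2,r1:3,r2:8,r3:Add2,r4:Mul1,r5:Add1
  c7: issue ADD r5<-Add3  regs: r0:Mul2,r1:3,r2:8,r3:Add2,r4:Mul1,r5:Add3
  c8: CDB Add1=38; stall  regs: r0:Mul2,r1:3,r2:8,r3:Add2,r4:Mul1,r5:Add3
  c9: CDB Add2=70; stall  regs: r0:Mul2,r1:3,r2:8,r3:70,r4:Mul1,r5:Add3
  c10: stall  regs: r0:Mul2,r1:3,r2:8,r3:70,r4:Mul1,r5:Add3
  c11: CDB Add3=78; stall  regs: r0:Mul2,r1:3,r2:8,r3:70,r4:Mul1,r5:78
  c12: CDB Mul2=175; issue MUL r4<-Mul2  regs: r0:175,r1:3,r2:8,r3:70,r4:Mul2,r5:78
  c13: issue SUB r0<-Add1  regs: r0:Add1,r1:3,r2:8,r3:70,r4:Mul2,r5:78
  c14: issue ADD r5<-Add2  regs: r0:Add1,r1:3,r2:8,r3:70,r4:Mul2,r5:Add2
  c15: CDB Add1=70; issue ADD r2<-Add1  regs: r0:70,r1:3,r2:Add1,r3:70,r4:Mul2,r5:Add2
  c16: -  regs: r0:70,r1:3,r2:Add1,r3:70,r4:Mul2,r5:Add2
  c17: CDB Add2=148  regs: r0:70,r1:3,r2:Add1,r3:70,r4:Mul2,r5:148
  c18: CDB Mul1=1400  regs: r0:70,r1:3,r2:Add1,r3:70,r4:Mul2,r5:148
  c19: CDB Add1=151  regs: r0:70,r1:3,r2:151,r3:70,r4:Mul2,r5:148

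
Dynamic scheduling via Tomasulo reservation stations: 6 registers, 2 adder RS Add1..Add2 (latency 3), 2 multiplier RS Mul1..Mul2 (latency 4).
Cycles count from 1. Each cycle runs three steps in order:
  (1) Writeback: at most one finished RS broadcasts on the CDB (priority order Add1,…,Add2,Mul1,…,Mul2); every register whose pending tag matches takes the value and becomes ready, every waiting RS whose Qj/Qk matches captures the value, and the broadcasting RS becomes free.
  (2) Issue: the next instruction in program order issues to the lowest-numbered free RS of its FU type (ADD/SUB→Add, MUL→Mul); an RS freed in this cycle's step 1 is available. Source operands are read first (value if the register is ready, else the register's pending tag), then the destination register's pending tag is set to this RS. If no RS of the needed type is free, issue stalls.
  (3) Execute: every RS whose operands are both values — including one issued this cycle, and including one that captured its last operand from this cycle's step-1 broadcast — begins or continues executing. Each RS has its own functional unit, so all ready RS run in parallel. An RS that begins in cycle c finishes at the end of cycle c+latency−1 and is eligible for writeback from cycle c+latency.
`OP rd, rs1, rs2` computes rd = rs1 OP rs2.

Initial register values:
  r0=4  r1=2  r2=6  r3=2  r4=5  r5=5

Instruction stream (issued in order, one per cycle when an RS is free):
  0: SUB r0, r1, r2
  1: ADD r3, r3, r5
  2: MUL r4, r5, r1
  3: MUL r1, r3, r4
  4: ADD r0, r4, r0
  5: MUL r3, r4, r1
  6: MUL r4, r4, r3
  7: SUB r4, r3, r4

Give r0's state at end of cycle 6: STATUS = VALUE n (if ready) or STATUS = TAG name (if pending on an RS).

STATUS = TAG Add1

cycle 1: issue SUB r0<-Add1 // r0:Add1,r1:2,r2:6,r3:2,r4:5,r5:5
cycle 2: issue ADD r3<-Add2 // r0:Add1,r1:2,r2:6,r3:Add2,r4:5,r5:5
cycle 3: issue MUL r4<-Mul1 // r0:Add1,r1:2,r2:6,r3:Add2,r4:Mul1,r5:5
cycle 4: CDB Add1=-4; issue MUL r1<-Mul2 // r0:-4,r1:Mul2,r2:6,r3:Add2,r4:Mul1,r5:5
cycle 5: CDB Add2=7; issue ADD r0<-Add1 // r0:Add1,r1:Mul2,r2:6,r3:7,r4:Mul1,r5:5
cycle 6: stall // r0:Add1,r1:Mul2,r2:6,r3:7,r4:Mul1,r5:5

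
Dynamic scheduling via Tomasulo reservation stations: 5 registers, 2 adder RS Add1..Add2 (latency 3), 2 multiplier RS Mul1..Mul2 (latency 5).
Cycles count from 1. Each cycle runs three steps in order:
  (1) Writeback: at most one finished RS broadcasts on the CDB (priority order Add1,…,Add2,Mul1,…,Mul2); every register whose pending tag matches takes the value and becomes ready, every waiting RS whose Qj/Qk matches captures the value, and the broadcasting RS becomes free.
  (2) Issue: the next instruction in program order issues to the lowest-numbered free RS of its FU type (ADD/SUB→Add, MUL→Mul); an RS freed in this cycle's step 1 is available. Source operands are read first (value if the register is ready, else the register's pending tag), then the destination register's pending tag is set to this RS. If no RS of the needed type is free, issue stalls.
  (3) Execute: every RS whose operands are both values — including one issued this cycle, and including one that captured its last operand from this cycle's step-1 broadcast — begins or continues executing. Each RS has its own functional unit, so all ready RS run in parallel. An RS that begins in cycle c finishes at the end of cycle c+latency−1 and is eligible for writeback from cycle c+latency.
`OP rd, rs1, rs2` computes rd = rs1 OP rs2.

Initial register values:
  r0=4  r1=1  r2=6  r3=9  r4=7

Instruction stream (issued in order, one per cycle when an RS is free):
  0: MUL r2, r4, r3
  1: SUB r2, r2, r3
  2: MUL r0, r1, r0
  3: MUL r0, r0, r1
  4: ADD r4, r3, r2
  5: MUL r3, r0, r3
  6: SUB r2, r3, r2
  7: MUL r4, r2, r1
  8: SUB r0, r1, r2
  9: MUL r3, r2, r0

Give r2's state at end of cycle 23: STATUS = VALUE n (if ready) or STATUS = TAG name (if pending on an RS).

STATUS = VALUE -18

cycle 1: issue MUL r2<-Mul1 // r0:4,r1:1,r2:Mul1,r3:9,r4:7
cycle 2: issue SUB r2<-Add1 // r0:4,r1:1,r2:Add1,r3:9,r4:7
cycle 3: issue MUL r0<-Mul2 // r0:Mul2,r1:1,r2:Add1,r3:9,r4:7
cycle 4: stall // r0:Mul2,r1:1,r2:Add1,r3:9,r4:7
cycle 5: stall // r0:Mul2,r1:1,r2:Add1,r3:9,r4:7
cycle 6: CDB Mul1=63; issue MUL r0<-Mul1 // r0:Mul1,r1:1,r2:Add1,r3:9,r4:7
cycle 7: issue ADD r4<-Add2 // r0:Mul1,r1:1,r2:Add1,r3:9,r4:Add2
cycle 8: CDB Mul2=4; issue MUL r3<-Mul2 // r0:Mul1,r1:1,r2:Add1,r3:Mul2,r4:Add2
cycle 9: CDB Add1=54; issue SUB r2<-Add1 // r0:Mul1,r1:1,r2:Add1,r3:Mul2,r4:Add2
cycle 10: stall // r0:Mul1,r1:1,r2:Add1,r3:Mul2,r4:Add2
cycle 11: stall // r0:Mul1,r1:1,r2:Add1,r3:Mul2,r4:Add2
cycle 12: CDB Add2=63; stall // r0:Mul1,r1:1,r2:Add1,r3:Mul2,r4:63
cycle 13: CDB Mul1=4; issue MUL r4<-Mul1 // r0:4,r1:1,r2:Add1,r3:Mul2,r4:Mul1
cycle 14: issue SUB r0<-Add2 // r0:Add2,r1:1,r2:Add1,r3:Mul2,r4:Mul1
cycle 15: stall // r0:Add2,r1:1,r2:Add1,r3:Mul2,r4:Mul1
cycle 16: stall // r0:Add2,r1:1,r2:Add1,r3:Mul2,r4:Mul1
cycle 17: stall // r0:Add2,r1:1,r2:Add1,r3:Mul2,r4:Mul1
cycle 18: CDB Mul2=36; issue MUL r3<-Mul2 // r0:Add2,r1:1,r2:Add1,r3:Mul2,r4:Mul1
cycle 19: - // r0:Add2,r1:1,r2:Add1,r3:Mul2,r4:Mul1
cycle 20: - // r0:Add2,r1:1,r2:Add1,r3:Mul2,r4:Mul1
cycle 21: CDB Add1=-18 // r0:Add2,r1:1,r2:-18,r3:Mul2,r4:Mul1
cycle 22: - // r0:Add2,r1:1,r2:-18,r3:Mul2,r4:Mul1
cycle 23: - // r0:Add2,r1:1,r2:-18,r3:Mul2,r4:Mul1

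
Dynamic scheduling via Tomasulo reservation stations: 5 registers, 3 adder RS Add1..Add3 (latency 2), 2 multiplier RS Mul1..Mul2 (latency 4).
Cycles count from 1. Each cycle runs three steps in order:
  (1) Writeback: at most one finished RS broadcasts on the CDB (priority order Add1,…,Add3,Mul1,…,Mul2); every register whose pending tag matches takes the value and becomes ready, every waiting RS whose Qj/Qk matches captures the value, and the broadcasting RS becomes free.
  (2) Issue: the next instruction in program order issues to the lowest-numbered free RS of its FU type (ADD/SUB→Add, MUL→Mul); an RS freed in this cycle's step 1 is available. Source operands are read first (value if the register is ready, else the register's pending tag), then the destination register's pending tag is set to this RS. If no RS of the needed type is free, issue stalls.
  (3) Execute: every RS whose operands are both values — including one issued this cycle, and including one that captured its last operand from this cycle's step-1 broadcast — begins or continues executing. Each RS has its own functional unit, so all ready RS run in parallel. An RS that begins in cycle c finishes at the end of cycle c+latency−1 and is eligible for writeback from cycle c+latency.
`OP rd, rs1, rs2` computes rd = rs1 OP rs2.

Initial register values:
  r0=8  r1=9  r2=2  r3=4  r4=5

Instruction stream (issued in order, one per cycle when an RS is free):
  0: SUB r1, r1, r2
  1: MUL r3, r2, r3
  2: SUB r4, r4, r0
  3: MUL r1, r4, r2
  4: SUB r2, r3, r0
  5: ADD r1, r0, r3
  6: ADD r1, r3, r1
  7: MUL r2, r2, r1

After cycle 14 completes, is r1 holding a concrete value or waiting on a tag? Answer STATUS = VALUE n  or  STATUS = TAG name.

STATUS = VALUE 24

c1: issue SUB r1<-Add1 | r0:8,r1:Add1,r2:2,r3:4,r4:5
c2: issue MUL r3<-Mul1 | r0:8,r1:Add1,r2:2,r3:Mul1,r4:5
c3: CDB Add1=7; issue SUB r4<-Add1 | r0:8,r1:7,r2:2,r3:Mul1,r4:Add1
c4: issue MUL r1<-Mul2 | r0:8,r1:Mul2,r2:2,r3:Mul1,r4:Add1
c5: CDB Add1=-3; issue SUB r2<-Add1 | r0:8,r1:Mul2,r2:Add1,r3:Mul1,r4:-3
c6: CDB Mul1=8; issue ADD r1<-Add2 | r0:8,r1:Add2,r2:Add1,r3:8,r4:-3
c7: issue ADD r1<-Add3 | r0:8,r1:Add3,r2:Add1,r3:8,r4:-3
c8: CDB Add1=0; issue MUL r2<-Mul1 | r0:8,r1:Add3,r2:Mul1,r3:8,r4:-3
c9: CDB Add2=16 | r0:8,r1:Add3,r2:Mul1,r3:8,r4:-3
c10: CDB Mul2=-6 | r0:8,r1:Add3,r2:Mul1,r3:8,r4:-3
c11: CDB Add3=24 | r0:8,r1:24,r2:Mul1,r3:8,r4:-3
c12: - | r0:8,r1:24,r2:Mul1,r3:8,r4:-3
c13: - | r0:8,r1:24,r2:Mul1,r3:8,r4:-3
c14: - | r0:8,r1:24,r2:Mul1,r3:8,r4:-3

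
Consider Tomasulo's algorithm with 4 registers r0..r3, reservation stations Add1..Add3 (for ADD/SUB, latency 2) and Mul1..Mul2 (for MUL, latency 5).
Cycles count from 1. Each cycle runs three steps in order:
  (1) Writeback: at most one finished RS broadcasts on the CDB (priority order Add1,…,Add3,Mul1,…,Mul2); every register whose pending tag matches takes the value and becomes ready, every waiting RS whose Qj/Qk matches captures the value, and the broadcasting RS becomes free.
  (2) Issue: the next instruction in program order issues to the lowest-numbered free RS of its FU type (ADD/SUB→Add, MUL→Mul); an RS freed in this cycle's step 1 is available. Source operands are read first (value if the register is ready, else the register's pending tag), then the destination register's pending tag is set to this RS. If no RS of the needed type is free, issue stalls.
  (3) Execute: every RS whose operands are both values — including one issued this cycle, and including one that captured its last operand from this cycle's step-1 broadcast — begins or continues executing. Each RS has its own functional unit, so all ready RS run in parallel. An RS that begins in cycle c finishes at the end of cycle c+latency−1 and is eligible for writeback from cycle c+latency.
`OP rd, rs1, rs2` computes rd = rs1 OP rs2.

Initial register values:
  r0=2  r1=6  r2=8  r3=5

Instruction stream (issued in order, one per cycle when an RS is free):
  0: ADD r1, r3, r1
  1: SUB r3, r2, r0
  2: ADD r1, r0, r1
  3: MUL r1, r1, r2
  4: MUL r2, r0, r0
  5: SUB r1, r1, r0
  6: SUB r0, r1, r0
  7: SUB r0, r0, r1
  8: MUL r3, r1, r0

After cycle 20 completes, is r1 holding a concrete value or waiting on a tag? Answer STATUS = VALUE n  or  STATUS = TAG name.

STATUS = VALUE 102

c1: issue ADD r1<-Add1 | r0:2,r1:Add1,r2:8,r3:5
c2: issue SUB r3<-Add2 | r0:2,r1:Add1,r2:8,r3:Add2
c3: CDB Add1=11; issue ADD r1<-Add1 | r0:2,r1:Add1,r2:8,r3:Add2
c4: CDB Add2=6; issue MUL r1<-Mul1 | r0:2,r1:Mul1,r2:8,r3:6
c5: CDB Add1=13; issue MUL r2<-Mul2 | r0:2,r1:Mul1,r2:Mul2,r3:6
c6: issue SUB r1<-Add1 | r0:2,r1:Add1,r2:Mul2,r3:6
c7: issue SUB r0<-Add2 | r0:Add2,r1:Add1,r2:Mul2,r3:6
c8: issue SUB r0<-Add3 | r0:Add3,r1:Add1,r2:Mul2,r3:6
c9: stall | r0:Add3,r1:Add1,r2:Mul2,r3:6
c10: CDB Mul1=104; issue MUL r3<-Mul1 | r0:Add3,r1:Add1,r2:Mul2,r3:Mul1
c11: CDB Mul2=4 | r0:Add3,r1:Add1,r2:4,r3:Mul1
c12: CDB Add1=102 | r0:Add3,r1:102,r2:4,r3:Mul1
c13: - | r0:Add3,r1:102,r2:4,r3:Mul1
c14: CDB Add2=100 | r0:Add3,r1:102,r2:4,r3:Mul1
c15: - | r0:Add3,r1:102,r2:4,r3:Mul1
c16: CDB Add3=-2 | r0:-2,r1:102,r2:4,r3:Mul1
c17: - | r0:-2,r1:102,r2:4,r3:Mul1
c18: - | r0:-2,r1:102,r2:4,r3:Mul1
c19: - | r0:-2,r1:102,r2:4,r3:Mul1
c20: - | r0:-2,r1:102,r2:4,r3:Mul1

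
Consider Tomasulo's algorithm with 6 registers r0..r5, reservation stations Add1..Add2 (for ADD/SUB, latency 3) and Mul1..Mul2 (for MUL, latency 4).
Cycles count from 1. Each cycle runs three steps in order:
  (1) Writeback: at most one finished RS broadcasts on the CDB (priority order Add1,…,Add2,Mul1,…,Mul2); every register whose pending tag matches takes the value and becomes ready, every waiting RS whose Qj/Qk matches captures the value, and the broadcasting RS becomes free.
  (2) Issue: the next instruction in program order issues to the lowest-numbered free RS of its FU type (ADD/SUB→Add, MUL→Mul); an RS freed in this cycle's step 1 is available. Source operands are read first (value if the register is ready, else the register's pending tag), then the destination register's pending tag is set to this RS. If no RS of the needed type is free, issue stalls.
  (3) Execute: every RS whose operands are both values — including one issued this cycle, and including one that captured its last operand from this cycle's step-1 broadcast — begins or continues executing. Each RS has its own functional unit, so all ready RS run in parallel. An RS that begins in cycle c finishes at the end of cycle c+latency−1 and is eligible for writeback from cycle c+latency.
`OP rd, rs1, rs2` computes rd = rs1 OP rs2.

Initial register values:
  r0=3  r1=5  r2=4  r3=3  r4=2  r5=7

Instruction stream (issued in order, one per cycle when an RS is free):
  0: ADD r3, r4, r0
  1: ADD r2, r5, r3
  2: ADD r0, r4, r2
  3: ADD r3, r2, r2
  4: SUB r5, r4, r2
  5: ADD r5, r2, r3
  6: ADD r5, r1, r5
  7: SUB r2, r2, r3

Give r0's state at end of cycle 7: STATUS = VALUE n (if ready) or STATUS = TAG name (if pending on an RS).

  c1: issue ADD r3<-Add1  regs: r0:3,r1:5,r2:4,r3:Add1,r4:2,r5:7
  c2: issue ADD r2<-Add2  regs: r0:3,r1:5,r2:Add2,r3:Add1,r4:2,r5:7
  c3: stall  regs: r0:3,r1:5,r2:Add2,r3:Add1,r4:2,r5:7
  c4: CDB Add1=5; issue ADD r0<-Add1  regs: r0:Add1,r1:5,r2:Add2,r3:5,r4:2,r5:7
  c5: stall  regs: r0:Add1,r1:5,r2:Add2,r3:5,r4:2,r5:7
  c6: stall  regs: r0:Add1,r1:5,r2:Add2,r3:5,r4:2,r5:7
  c7: CDB Add2=12; issue ADD r3<-Add2  regs: r0:Add1,r1:5,r2:12,r3:Add2,r4:2,r5:7

STATUS = TAG Add1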